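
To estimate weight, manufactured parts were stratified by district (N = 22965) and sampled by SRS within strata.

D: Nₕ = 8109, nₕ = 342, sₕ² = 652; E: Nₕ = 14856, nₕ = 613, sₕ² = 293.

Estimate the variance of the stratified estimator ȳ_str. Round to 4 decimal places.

0.4194

Var(ȳ_str) = Σₕ Wₕ²(1 − fₕ)sₕ²/nₕ with Wₕ = Nₕ/N, N = 22965.
D: Wₕ = 0.35310255; term = 0.35310255²·(1 − 0.04217536)·652/342 = 0.22767178.
E: Wₕ = 0.64689745; term = 0.64689745²·(1 − 0.04126279)·293/613 = 0.19176865.
Sum = 0.41944043.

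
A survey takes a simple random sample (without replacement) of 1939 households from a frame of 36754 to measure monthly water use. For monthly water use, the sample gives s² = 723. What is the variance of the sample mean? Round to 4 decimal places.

0.3532

Under SRS without replacement, Var(ȳ) = (1 − f)·s²/n with f = n/N = 1939/36754 = 0.05275616.
Var(ȳ) = (1 − 0.05275616)·723/1939 = 0.94724384·0.37287261 = 0.35320129.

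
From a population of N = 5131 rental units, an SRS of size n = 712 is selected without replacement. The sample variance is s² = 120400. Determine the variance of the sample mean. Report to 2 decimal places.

Under SRS without replacement, Var(ȳ) = (1 − f)·s²/n with f = n/N = 712/5131 = 0.13876437.
Var(ȳ) = (1 − 0.13876437)·120400/712 = 0.86123563·169.10112 = 145.63591.

145.64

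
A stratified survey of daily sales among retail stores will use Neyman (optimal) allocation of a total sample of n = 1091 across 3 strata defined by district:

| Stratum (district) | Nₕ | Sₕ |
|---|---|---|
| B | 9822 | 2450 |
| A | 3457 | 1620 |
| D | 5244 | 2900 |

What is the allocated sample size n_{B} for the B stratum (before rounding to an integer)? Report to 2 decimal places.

Neyman allocation: nₕ = n·NₕSₕ / Σⱼ NⱼSⱼ.
Σ NⱼSⱼ = 9822·2450 + 3457·1620 + 5244·2900 = 4.487184 × 10^7.
n_{B} = 1091·9822·2450 / (4.487184 × 10^7) = 585.08.

585.08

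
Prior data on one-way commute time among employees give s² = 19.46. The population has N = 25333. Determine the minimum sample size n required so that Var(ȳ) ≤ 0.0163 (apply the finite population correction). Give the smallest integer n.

1141

Without fpc, n₀ = s²/D = 19.46/0.0163 = 1193.8650.
With fpc, (1 − n/N)·s²/n ≤ D requires n ≥ n₀/(1 + n₀/N) = 1193.8650/(1 + 1193.8650/25333) = 1140.1341.
Rounding up, n = 1141.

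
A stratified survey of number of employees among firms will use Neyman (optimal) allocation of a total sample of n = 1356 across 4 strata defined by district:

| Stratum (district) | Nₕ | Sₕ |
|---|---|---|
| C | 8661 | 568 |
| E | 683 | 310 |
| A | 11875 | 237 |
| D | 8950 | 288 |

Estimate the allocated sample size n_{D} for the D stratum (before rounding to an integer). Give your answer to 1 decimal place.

332.1

Neyman allocation: nₕ = n·NₕSₕ / Σⱼ NⱼSⱼ.
Σ NⱼSⱼ = 8661·568 + 683·310 + 11875·237 + 8950·288 = 1.0523153 × 10^7.
n_{D} = 1356·8950·288 / (1.0523153 × 10^7) = 332.1.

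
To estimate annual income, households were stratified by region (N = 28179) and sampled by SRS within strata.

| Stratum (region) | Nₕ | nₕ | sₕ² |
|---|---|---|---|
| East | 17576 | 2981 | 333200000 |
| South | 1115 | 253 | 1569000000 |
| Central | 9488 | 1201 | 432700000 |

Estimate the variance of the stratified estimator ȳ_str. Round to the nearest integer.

79291

Var(ȳ_str) = Σₕ Wₕ²(1 − fₕ)sₕ²/nₕ with Wₕ = Nₕ/N, N = 28179.
East: Wₕ = 0.62372689; term = 0.62372689²·(1 − 0.16960628)·333200000/2981 = 36109.045.
South: Wₕ = 0.03956847; term = 0.03956847²·(1 − 0.22690583)·1569000000/253 = 7506.4294.
Central: Wₕ = 0.33670464; term = 0.33670464²·(1 − 0.12658094)·432700000/1201 = 35675.063.
Sum = 79290.537.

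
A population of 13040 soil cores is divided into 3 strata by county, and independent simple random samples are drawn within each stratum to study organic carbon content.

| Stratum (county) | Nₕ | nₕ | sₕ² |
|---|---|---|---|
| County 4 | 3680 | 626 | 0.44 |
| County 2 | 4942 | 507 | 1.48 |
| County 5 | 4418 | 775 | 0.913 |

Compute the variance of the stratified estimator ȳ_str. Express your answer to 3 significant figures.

Var(ȳ_str) = Σₕ Wₕ²(1 − fₕ)sₕ²/nₕ with Wₕ = Nₕ/N, N = 13040.
County 4: Wₕ = 0.28220859; term = 0.28220859²·(1 − 0.17010870)·0.44/626 = 4.6455807 × 10^-5.
County 2: Wₕ = 0.37898773; term = 0.37898773²·(1 − 0.10259004)·1.48/507 = 3.7626597 × 10^-4.
County 5: Wₕ = 0.33880368; term = 0.33880368²·(1 − 0.17541874)·0.913/775 = 1.1150614 × 10^-4.
Sum = 5.3422792 × 10^-4.

5.34 × 10^-4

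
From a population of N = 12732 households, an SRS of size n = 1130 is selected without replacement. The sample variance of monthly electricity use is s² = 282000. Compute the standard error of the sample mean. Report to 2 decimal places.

Under SRS without replacement, Var(ȳ) = (1 − f)·s²/n with f = n/N = 1130/12732 = 0.08875275.
Var(ȳ) = (1 − 0.08875275)·282000/1130 = 0.91124725·249.55752 = 227.40861.
SE(ȳ) = √(227.40861) = 15.08.

15.08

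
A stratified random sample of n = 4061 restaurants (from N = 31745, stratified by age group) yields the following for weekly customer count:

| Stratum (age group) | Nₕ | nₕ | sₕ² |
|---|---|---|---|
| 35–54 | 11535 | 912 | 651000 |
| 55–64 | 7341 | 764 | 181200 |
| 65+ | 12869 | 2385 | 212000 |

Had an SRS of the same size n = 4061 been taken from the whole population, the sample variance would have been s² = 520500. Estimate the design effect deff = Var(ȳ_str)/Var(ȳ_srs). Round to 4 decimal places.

0.9847

Var(ȳ_str) = Σ Wₕ²(1−fₕ)sₕ²/nₕ with Wₕ = Nₕ/31745:
  35–54: (11535/31745)²·(1−912/11535)·651000/912 = 86.796111
  55–64: (7341/31745)²·(1−764/7341)·181200/764 = 11.363111
  65+: (12869/31745)²·(1−2385/12869)·212000/2385 = 11.900594
  → Var(ȳ_str) = 110.05982.
Var(ȳ_srs) = (1 − 4061/31745)·520500/4061 = 111.77412.
deff = 110.05982 / 111.77412 = 0.9847.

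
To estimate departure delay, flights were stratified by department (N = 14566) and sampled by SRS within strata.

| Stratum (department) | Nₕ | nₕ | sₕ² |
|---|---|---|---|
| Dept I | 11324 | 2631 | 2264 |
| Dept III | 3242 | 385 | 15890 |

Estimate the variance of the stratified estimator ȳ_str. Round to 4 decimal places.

2.2010

Var(ȳ_str) = Σₕ Wₕ²(1 − fₕ)sₕ²/nₕ with Wₕ = Nₕ/N, N = 14566.
Dept I: Wₕ = 0.77742688; term = 0.77742688²·(1 − 0.23233840)·2264/2631 = 0.39924961.
Dept III: Wₕ = 0.22257312; term = 0.22257312²·(1 − 0.11875386)·15890/385 = 1.8017968.
Sum = 2.2010464.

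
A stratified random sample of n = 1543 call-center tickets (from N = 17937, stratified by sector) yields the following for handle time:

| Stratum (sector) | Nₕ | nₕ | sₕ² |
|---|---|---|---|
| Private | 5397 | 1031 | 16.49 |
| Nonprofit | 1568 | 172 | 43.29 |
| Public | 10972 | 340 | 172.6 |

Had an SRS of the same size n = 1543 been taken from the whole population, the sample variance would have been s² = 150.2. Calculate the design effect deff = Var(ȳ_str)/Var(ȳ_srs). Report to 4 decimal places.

2.1012

Var(ȳ_str) = Σ Wₕ²(1−fₕ)sₕ²/nₕ with Wₕ = Nₕ/17937:
  Private: (5397/17937)²·(1−1031/5397)·16.49/1031 = 0.0011713819
  Nonprofit: (1568/17937)²·(1−172/1568)·43.29/172 = 0.0017123439
  Public: (10972/17937)²·(1−340/10972)·172.6/340 = 0.18406153
  → Var(ȳ_str) = 0.18694526.
Var(ȳ_srs) = (1 − 1543/17937)·150.2/1543 = 0.088969086.
deff = 0.18694526 / 0.088969086 = 2.1012.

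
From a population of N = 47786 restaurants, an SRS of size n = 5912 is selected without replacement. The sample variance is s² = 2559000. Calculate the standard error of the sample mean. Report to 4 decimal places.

19.4756

Under SRS without replacement, Var(ȳ) = (1 − f)·s²/n with f = n/N = 5912/47786 = 0.12371824.
Var(ȳ) = (1 − 0.12371824)·2559000/5912 = 0.87628176·432.84844 = 379.29719.
SE(ȳ) = √(379.29719) = 19.4756.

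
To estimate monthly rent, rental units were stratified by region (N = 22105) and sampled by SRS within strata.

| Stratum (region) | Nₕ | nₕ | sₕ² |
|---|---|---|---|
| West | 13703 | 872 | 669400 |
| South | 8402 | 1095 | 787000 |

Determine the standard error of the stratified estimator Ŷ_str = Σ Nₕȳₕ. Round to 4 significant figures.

Var(Ŷ_str) = Σₕ Nₕ²(1 − fₕ)sₕ²/nₕ.
West: 13703²·(1 − 872/13703)·669400/872 = 1.3497253 × 10^11.
South: 8402²·(1 − 1095/8402)·787000/1095 = 4.4124764 × 10^10.
Sum = 1.7909729 × 10^11.
SE = √(1.7909729 × 10^11) = 423200.

423200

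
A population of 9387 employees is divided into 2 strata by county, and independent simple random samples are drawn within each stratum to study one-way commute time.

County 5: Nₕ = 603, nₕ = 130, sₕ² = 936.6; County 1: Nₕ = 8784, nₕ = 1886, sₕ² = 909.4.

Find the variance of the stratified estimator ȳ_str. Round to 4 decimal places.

0.3549

Var(ȳ_str) = Σₕ Wₕ²(1 − fₕ)sₕ²/nₕ with Wₕ = Nₕ/N, N = 9387.
County 5: Wₕ = 0.06423778; term = 0.06423778²·(1 − 0.21558872)·936.6/130 = 0.02332038.
County 1: Wₕ = 0.93576222; term = 0.93576222²·(1 − 0.21470856)·909.4/1886 = 0.33156993.
Sum = 0.35489031.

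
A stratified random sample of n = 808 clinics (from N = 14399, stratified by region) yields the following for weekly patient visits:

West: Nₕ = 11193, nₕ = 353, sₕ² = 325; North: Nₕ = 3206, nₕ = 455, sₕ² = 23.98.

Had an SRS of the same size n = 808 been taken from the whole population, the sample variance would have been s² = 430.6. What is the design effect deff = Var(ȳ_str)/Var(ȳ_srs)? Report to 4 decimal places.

1.0756

Var(ȳ_str) = Σ Wₕ²(1−fₕ)sₕ²/nₕ with Wₕ = Nₕ/14399:
  West: (11193/14399)²·(1−353/11193)·325/353 = 0.53879031
  North: (3206/14399)²·(1−455/3206)·23.98/455 = 0.0022419567
  → Var(ȳ_str) = 0.54103227.
Var(ȳ_srs) = (1 − 808/14399)·430.6/808 = 0.50301594.
deff = 0.54103227 / 0.50301594 = 1.0756.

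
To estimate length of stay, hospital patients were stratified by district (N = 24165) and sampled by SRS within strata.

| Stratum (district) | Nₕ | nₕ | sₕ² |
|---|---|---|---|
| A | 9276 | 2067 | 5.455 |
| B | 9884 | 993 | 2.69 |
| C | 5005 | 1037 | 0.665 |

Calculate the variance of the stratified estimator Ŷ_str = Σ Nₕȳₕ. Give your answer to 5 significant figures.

427270

Var(Ŷ_str) = Σₕ Nₕ²(1 − fₕ)sₕ²/nₕ.
A: 9276²·(1 − 2067/9276)·5.455/2067 = 176477.78.
B: 9884²·(1 − 993/9884)·2.69/993 = 238059.97.
C: 5005²·(1 − 1037/5005)·0.665/1037 = 12735.577.
Sum = 427273.33.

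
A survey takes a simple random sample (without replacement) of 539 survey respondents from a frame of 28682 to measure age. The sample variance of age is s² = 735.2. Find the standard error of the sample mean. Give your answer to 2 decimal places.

1.16

Under SRS without replacement, Var(ȳ) = (1 − f)·s²/n with f = n/N = 539/28682 = 0.01879227.
Var(ȳ) = (1 − 0.01879227)·735.2/539 = 0.98120773·1.3640074 = 1.3383746.
SE(ȳ) = √(1.3383746) = 1.16.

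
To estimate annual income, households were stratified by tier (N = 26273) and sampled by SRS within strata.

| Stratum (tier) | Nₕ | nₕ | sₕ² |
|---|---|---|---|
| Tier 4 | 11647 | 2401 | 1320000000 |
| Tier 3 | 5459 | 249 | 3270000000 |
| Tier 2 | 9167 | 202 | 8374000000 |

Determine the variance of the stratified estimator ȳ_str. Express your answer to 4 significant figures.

5.562 × 10^6

Var(ȳ_str) = Σₕ Wₕ²(1 − fₕ)sₕ²/nₕ with Wₕ = Nₕ/N, N = 26273.
Tier 4: Wₕ = 0.44330682; term = 0.44330682²·(1 − 0.20614751)·1320000000/2401 = 85769.011.
Tier 3: Wₕ = 0.20777985; term = 0.20777985²·(1 − 0.04561275)·3270000000/249 = 541102.94.
Tier 2: Wₕ = 0.34891333; term = 0.34891333²·(1 − 0.02203556)·8374000000/202 = 4.935598 × 10^6.
Sum = 5.56247 × 10^6.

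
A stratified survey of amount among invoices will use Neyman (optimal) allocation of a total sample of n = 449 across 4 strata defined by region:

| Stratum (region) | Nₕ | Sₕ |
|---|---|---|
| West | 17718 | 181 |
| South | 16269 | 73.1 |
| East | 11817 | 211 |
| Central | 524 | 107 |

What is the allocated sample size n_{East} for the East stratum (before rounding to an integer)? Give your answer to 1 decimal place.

161.2

Neyman allocation: nₕ = n·NₕSₕ / Σⱼ NⱼSⱼ.
Σ NⱼSⱼ = 17718·181 + 16269·73.1 + 11817·211 + 524·107 = 6.9456769 × 10^6.
n_{East} = 449·11817·211 / (6.9456769 × 10^6) = 161.2.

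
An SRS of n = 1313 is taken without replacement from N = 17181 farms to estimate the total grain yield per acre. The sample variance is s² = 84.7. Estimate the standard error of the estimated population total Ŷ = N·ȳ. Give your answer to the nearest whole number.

4194

Var(Ŷ) = N²·Var(ȳ) = N²·(1 − n/N)·s²/n.
f = 1313/17181 = 0.07642163; Var(ȳ) = 0.92357837·84.7/1313 = 0.059578894.
Var(Ŷ) = 17181² · 0.059578894 = 1.7586901 × 10^7.
SE(Ŷ) = √(1.7586901 × 10^7) = 4194.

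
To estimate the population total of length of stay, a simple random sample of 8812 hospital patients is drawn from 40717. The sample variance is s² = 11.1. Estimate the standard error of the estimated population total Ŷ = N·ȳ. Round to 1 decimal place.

1279.2

Var(Ŷ) = N²·Var(ȳ) = N²·(1 − n/N)·s²/n.
f = 8812/40717 = 0.21642066; Var(ȳ) = 0.78357934·11.1/8812 = 9.8703253 × 10^-4.
Var(Ŷ) = 40717² · (9.8703253 × 10^-4) = 1.6363757 × 10^6.
SE(Ŷ) = √(1.6363757 × 10^6) = 1279.2.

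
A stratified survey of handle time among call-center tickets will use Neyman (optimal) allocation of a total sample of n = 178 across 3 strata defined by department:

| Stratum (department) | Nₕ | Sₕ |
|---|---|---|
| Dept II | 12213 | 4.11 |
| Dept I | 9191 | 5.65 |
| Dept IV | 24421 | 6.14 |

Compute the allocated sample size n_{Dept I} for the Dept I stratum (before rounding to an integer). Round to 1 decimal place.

36.7

Neyman allocation: nₕ = n·NₕSₕ / Σⱼ NⱼSⱼ.
Σ NⱼSⱼ = 12213·4.11 + 9191·5.65 + 24421·6.14 = 252069.52.
n_{Dept I} = 178·9191·5.65 / 252069.52 = 36.7.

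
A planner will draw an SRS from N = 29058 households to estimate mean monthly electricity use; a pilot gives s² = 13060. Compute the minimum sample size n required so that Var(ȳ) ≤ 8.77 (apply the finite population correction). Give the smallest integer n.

1417

Without fpc, n₀ = s²/D = 13060/8.77 = 1489.1676.
With fpc, (1 − n/N)·s²/n ≤ D requires n ≥ n₀/(1 + n₀/N) = 1489.1676/(1 + 1489.1676/29058) = 1416.5710.
Rounding up, n = 1417.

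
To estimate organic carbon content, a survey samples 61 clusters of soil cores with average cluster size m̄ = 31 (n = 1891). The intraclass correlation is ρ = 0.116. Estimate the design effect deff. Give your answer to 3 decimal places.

4.480

deff = 1 + (31 − 1)·0.116 = 1 + 3.48 = 4.48.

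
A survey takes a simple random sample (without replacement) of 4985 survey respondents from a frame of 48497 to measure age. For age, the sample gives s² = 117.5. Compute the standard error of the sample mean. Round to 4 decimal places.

Under SRS without replacement, Var(ȳ) = (1 − f)·s²/n with f = n/N = 4985/48497 = 0.10278986.
Var(ȳ) = (1 − 0.10278986)·117.5/4985 = 0.89721014·0.023570712 = 0.021147882.
SE(ȳ) = √(0.021147882) = 0.1454.

0.1454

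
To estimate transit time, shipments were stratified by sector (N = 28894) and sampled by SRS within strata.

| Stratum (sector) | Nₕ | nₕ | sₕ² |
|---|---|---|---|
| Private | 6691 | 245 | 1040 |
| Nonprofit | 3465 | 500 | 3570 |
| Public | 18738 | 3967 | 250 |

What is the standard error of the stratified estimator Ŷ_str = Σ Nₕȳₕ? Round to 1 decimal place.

16549.3

Var(Ŷ_str) = Σₕ Nₕ²(1 − fₕ)sₕ²/nₕ.
Private: 6691²·(1 − 245/6691)·1040/245 = 1.8308324 × 10^8.
Nonprofit: 3465²·(1 − 500/3465)·3570/500 = 7.3354396 × 10^7.
Public: 18738²·(1 − 3967/18738)·250/3967 = 1.7442589 × 10^7.
Sum = 2.7388023 × 10^8.
SE = √(2.7388023 × 10^8) = 16549.3.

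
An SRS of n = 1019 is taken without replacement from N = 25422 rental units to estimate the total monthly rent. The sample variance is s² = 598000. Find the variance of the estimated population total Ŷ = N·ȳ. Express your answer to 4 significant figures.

Var(Ŷ) = N²·Var(ȳ) = N²·(1 − n/N)·s²/n.
f = 1019/25422 = 0.04008339; Var(ȳ) = 0.95991661·598000/1019 = 563.32692.
Var(Ŷ) = 25422² · 563.32692 = 3.6406584 × 10^11.

3.641 × 10^11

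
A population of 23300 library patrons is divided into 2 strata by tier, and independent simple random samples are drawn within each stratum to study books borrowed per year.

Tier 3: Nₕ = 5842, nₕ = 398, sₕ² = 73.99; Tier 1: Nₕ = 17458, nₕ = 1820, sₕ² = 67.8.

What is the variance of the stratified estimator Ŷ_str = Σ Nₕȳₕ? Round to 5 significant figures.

Var(Ŷ_str) = Σₕ Nₕ²(1 − fₕ)sₕ²/nₕ.
Tier 3: 5842²·(1 − 398/5842)·73.99/398 = 5.9124792 × 10^6.
Tier 1: 17458²·(1 − 1820/17458)·67.8/1820 = 1.0170306 × 10^7.
Sum = 1.6082785 × 10^7.

1.6083 × 10^7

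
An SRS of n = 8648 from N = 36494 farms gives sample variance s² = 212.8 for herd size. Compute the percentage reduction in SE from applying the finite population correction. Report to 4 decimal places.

f = n/N = 8648/36494 = 0.23697046.
SE_no-fpc = √(s²/n) = 0.15686569; SE_fpc = √((1−f)s²/n) = 0.13702463.
Ratio = √(1−f) = 0.87351562. Reduction = 100·(1 − 0.87351562) = 12.6484%.

12.6484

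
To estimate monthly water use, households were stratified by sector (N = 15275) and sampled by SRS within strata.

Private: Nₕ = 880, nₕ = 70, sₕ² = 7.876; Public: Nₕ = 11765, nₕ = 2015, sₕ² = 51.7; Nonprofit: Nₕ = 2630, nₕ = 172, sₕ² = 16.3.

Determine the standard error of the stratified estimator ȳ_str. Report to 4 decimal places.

0.1248

Var(ȳ_str) = Σₕ Wₕ²(1 − fₕ)sₕ²/nₕ with Wₕ = Nₕ/N, N = 15275.
Private: Wₕ = 0.05761047; term = 0.05761047²·(1 − 0.07954545)·7.876/70 = 3.4372642 × 10^-4.
Public: Wₕ = 0.77021277; term = 0.77021277²·(1 − 0.17127072)·51.7/2015 = 0.012613906.
Nonprofit: Wₕ = 0.17217676; term = 0.17217676²·(1 − 0.06539924)·16.3/172 = 0.002625635.
Sum = 0.015583267.
SE = √(0.015583267) = 0.1248.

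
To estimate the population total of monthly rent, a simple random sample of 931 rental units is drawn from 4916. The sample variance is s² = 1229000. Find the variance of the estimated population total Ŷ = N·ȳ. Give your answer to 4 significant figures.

Var(Ŷ) = N²·Var(ȳ) = N²·(1 − n/N)·s²/n.
f = 931/4916 = 0.18938161; Var(ȳ) = 0.81061839·1229000/931 = 1070.0859.
Var(Ŷ) = 4916² · 1070.0859 = 2.5860826 × 10^10.

2.586 × 10^10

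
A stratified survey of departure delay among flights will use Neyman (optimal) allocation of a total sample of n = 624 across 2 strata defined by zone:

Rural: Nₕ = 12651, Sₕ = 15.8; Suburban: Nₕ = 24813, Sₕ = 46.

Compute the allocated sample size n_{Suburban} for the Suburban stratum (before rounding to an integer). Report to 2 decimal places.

531.01

Neyman allocation: nₕ = n·NₕSₕ / Σⱼ NⱼSⱼ.
Σ NⱼSⱼ = 12651·15.8 + 24813·46 = 1.3412838 × 10^6.
n_{Suburban} = 624·24813·46 / (1.3412838 × 10^6) = 531.01.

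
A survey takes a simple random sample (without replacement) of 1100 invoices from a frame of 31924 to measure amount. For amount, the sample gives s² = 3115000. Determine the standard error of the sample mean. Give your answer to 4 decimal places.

Under SRS without replacement, Var(ȳ) = (1 − f)·s²/n with f = n/N = 1100/31924 = 0.03445683.
Var(ȳ) = (1 − 0.03445683)·3115000/1100 = 0.96554317·2831.8182 = 2734.2427.
SE(ȳ) = √(2734.2427) = 52.2900.

52.2900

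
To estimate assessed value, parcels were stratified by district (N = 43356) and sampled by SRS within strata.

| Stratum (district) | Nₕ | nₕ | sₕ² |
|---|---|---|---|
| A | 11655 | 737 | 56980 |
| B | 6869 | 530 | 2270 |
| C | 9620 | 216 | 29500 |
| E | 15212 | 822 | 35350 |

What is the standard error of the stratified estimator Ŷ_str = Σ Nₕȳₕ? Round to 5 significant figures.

Var(Ŷ_str) = Σₕ Nₕ²(1 − fₕ)sₕ²/nₕ.
A: 11655²·(1 − 737/11655)·56980/737 = 9.8380794 × 10^9.
B: 6869²·(1 − 530/6869)·2270/530 = 1.8649374 × 10^8.
C: 9620²·(1 − 216/9620)·29500/216 = 1.2355376 × 10^10.
E: 15212²·(1 − 822/15212)·35350/822 = 9.4137945 × 10^9.
Sum = 3.1793744 × 10^10.
SE = √(3.1793744 × 10^10) = 178310.

178310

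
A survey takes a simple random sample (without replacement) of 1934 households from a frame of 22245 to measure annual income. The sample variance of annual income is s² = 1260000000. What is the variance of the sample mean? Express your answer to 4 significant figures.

Under SRS without replacement, Var(ȳ) = (1 − f)·s²/n with f = n/N = 1934/22245 = 0.08694089.
Var(ȳ) = (1 − 0.08694089)·1260000000/1934 = 0.91305911·651499.48 = 594857.54.

594900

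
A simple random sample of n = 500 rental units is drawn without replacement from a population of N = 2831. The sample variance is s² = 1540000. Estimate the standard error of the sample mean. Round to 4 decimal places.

Under SRS without replacement, Var(ȳ) = (1 − f)·s²/n with f = n/N = 500/2831 = 0.17661604.
Var(ȳ) = (1 − 0.17661604)·1540000/500 = 0.82338396·3080 = 2536.0226.
SE(ȳ) = √(2536.0226) = 50.3589.

50.3589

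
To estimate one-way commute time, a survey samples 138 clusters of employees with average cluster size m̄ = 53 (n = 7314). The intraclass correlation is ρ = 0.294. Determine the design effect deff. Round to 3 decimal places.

16.288

deff = 1 + (53 − 1)·0.294 = 1 + 15.288 = 16.288.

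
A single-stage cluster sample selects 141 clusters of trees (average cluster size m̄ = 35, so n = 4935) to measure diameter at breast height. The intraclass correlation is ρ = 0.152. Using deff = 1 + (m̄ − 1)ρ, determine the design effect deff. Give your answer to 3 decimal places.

deff = 1 + (35 − 1)·0.152 = 1 + 5.168 = 6.168.

6.168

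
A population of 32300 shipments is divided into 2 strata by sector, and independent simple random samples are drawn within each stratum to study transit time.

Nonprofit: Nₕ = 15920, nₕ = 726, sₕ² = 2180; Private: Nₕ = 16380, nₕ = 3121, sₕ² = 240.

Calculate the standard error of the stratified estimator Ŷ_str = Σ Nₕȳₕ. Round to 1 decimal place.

27258.6

Var(Ŷ_str) = Σₕ Nₕ²(1 − fₕ)sₕ²/nₕ.
Nonprofit: 15920²·(1 − 726/15920)·2180/726 = 7.263318 × 10^8.
Private: 16380²·(1 − 3121/16380)·240/3121 = 1.6700987 × 10^7.
Sum = 7.4303279 × 10^8.
SE = √(7.4303279 × 10^8) = 27258.6.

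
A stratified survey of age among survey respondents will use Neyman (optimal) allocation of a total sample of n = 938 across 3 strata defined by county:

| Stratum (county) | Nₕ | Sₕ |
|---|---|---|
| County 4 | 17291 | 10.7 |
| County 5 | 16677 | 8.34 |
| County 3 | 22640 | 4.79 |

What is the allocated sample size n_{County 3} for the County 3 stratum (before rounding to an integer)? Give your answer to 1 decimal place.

235.2

Neyman allocation: nₕ = n·NₕSₕ / Σⱼ NⱼSⱼ.
Σ NⱼSⱼ = 17291·10.7 + 16677·8.34 + 22640·4.79 = 432545.48.
n_{County 3} = 938·22640·4.79 / 432545.48 = 235.2.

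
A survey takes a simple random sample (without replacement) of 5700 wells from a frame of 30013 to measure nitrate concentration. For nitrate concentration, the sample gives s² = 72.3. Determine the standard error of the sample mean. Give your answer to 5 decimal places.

0.10137

Under SRS without replacement, Var(ȳ) = (1 − f)·s²/n with f = n/N = 5700/30013 = 0.18991770.
Var(ȳ) = (1 − 0.18991770)·72.3/5700 = 0.81008230·0.012684211 = 0.010275254.
SE(ȳ) = √(0.010275254) = 0.10137.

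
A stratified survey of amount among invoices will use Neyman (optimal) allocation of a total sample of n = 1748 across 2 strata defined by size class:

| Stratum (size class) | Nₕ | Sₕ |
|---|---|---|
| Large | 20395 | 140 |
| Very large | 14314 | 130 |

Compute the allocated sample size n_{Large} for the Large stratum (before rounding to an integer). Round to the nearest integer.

Neyman allocation: nₕ = n·NₕSₕ / Σⱼ NⱼSⱼ.
Σ NⱼSⱼ = 20395·140 + 14314·130 = 4.71612 × 10^6.
n_{Large} = 1748·20395·140 / (4.71612 × 10^6) = 1058.

1058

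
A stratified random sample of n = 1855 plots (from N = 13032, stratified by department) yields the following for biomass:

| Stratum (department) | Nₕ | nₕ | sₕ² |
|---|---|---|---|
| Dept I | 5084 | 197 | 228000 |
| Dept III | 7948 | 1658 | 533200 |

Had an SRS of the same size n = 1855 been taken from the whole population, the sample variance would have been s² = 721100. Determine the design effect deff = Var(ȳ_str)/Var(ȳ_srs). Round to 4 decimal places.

Var(ȳ_str) = Σ Wₕ²(1−fₕ)sₕ²/nₕ with Wₕ = Nₕ/13032:
  Dept I: (5084/13032)²·(1−197/5084)·228000/197 = 169.31458
  Dept III: (7948/13032)²·(1−1658/7948)·533200/1658 = 94.665553
  → Var(ȳ_str) = 263.98013.
Var(ȳ_srs) = (1 − 1855/13032)·721100/1855 = 333.40013.
deff = 263.98013 / 333.40013 = 0.7918.

0.7918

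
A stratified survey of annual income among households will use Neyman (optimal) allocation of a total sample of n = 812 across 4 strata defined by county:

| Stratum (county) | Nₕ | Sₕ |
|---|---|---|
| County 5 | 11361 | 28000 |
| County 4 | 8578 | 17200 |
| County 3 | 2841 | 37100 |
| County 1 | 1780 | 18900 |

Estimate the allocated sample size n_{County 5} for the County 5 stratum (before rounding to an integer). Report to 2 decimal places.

Neyman allocation: nₕ = n·NₕSₕ / Σⱼ NⱼSⱼ.
Σ NⱼSⱼ = 11361·28000 + 8578·17200 + 2841·37100 + 1780·18900 = 6.046927 × 10^8.
n_{County 5} = 812·11361·28000 / (6.046927 × 10^8) = 427.17.

427.17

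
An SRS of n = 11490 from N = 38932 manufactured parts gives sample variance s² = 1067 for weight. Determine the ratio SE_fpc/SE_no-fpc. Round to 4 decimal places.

0.8396

f = n/N = 11490/38932 = 0.29512997.
SE_no-fpc = √(s²/n) = 0.3047349; SE_fpc = √((1−f)s²/n) = 0.25584487.
Ratio = √(1−f) = 0.83956538.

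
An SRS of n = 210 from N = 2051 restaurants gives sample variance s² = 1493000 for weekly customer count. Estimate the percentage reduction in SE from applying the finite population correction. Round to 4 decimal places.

f = n/N = 210/2051 = 0.10238908.
SE_no-fpc = √(s²/n) = 84.317992; SE_fpc = √((1−f)s²/n) = 79.884831.
Ratio = √(1−f) = 0.94742331. Reduction = 100·(1 − 0.94742331) = 5.2577%.

5.2577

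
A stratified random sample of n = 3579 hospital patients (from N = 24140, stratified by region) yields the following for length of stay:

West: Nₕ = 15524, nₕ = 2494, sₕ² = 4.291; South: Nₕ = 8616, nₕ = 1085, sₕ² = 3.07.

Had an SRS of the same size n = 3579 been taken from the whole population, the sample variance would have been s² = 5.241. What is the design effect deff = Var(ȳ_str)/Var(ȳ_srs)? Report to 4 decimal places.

Var(ȳ_str) = Σ Wₕ²(1−fₕ)sₕ²/nₕ with Wₕ = Nₕ/24140:
  West: (15524/24140)²·(1−2494/15524)·4.291/2494 = 5.9722171 × 10^-4
  South: (8616/24140)²·(1−1085/8616)·3.07/1085 = 3.150594 × 10^-4
  → Var(ȳ_str) = 9.1228111 × 10^-4.
Var(ȳ_srs) = (1 − 3579/24140)·5.241/3579 = 0.001247267.
deff = (9.1228111 × 10^-4) / 0.001247267 = 0.7314.

0.7314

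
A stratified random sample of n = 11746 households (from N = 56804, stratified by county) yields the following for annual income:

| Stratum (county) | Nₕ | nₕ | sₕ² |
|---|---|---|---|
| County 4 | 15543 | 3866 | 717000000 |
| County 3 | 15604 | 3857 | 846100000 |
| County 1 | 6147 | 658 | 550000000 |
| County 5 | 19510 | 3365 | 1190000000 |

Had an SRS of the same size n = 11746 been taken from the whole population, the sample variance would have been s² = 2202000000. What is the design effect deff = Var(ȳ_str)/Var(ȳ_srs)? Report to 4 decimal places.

Var(ȳ_str) = Σ Wₕ²(1−fₕ)sₕ²/nₕ with Wₕ = Nₕ/56804:
  County 4: (15543/56804)²·(1−3866/15543)·717000000/3866 = 10431.952
  County 3: (15604/56804)²·(1−3857/15604)·846100000/3857 = 12461.695
  County 1: (6147/56804)²·(1−658/6147)·550000000/658 = 8740.4824
  County 5: (19510/56804)²·(1−3365/19510)·1190000000/3365 = 34522.272
  → Var(ȳ_str) = 66156.401.
Var(ȳ_srs) = (1 − 11746/56804)·2202000000/11746 = 148703.2.
deff = 66156.401 / 148703.2 = 0.4449.

0.4449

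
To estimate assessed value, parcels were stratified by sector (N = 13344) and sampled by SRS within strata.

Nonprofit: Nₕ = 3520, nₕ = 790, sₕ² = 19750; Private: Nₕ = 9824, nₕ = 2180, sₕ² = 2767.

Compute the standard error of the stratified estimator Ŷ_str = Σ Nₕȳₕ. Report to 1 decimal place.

Var(Ŷ_str) = Σₕ Nₕ²(1 − fₕ)sₕ²/nₕ.
Nonprofit: 3520²·(1 − 790/3520)·19750/790 = 2.4024 × 10^8.
Private: 9824²·(1 − 2180/9824)·2767/2180 = 9.5315098 × 10^7.
Sum = 3.355551 × 10^8.
SE = √(3.355551 × 10^8) = 18318.2.

18318.2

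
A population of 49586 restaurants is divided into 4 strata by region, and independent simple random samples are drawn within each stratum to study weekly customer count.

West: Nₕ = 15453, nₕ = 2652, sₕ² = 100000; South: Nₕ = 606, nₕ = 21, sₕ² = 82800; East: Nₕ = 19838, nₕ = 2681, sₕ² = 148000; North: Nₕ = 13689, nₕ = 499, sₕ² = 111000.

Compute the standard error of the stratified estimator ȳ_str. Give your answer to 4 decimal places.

Var(ȳ_str) = Σₕ Wₕ²(1 − fₕ)sₕ²/nₕ with Wₕ = Nₕ/N, N = 49586.
West: Wₕ = 0.31164038; term = 0.31164038²·(1 − 0.17161716)·100000/2652 = 3.0336469.
South: Wₕ = 0.01222119; term = 0.01222119²·(1 − 0.03465347)·82800/21 = 0.5684881.
East: Wₕ = 0.40007260; term = 0.40007260²·(1 − 0.13514467)·148000/2681 = 7.6416297.
North: Wₕ = 0.27606583; term = 0.27606583²·(1 − 0.03645263)·111000/499 = 16.335062.
Sum = 27.578827.
SE = √(27.578827) = 5.2516.

5.2516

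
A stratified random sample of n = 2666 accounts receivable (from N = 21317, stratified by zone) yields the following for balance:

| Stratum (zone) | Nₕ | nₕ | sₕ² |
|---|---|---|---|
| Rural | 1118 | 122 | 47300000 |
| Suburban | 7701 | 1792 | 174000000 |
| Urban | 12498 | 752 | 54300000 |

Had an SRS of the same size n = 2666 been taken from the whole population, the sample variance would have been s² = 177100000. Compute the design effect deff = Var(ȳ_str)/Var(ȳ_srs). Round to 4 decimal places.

Var(ȳ_str) = Σ Wₕ²(1−fₕ)sₕ²/nₕ with Wₕ = Nₕ/21317:
  Rural: (1118/21317)²·(1−122/1118)·47300000/122 = 950.05836
  Suburban: (7701/21317)²·(1−1792/7701)·174000000/1792 = 9723.4455
  Urban: (12498/21317)²·(1−752/12498)·54300000/752 = 23327.078
  → Var(ȳ_str) = 34000.582.
Var(ȳ_srs) = (1 − 2666/21317)·177100000/2666 = 58121.184.
deff = 34000.582 / 58121.184 = 0.5850.

0.5850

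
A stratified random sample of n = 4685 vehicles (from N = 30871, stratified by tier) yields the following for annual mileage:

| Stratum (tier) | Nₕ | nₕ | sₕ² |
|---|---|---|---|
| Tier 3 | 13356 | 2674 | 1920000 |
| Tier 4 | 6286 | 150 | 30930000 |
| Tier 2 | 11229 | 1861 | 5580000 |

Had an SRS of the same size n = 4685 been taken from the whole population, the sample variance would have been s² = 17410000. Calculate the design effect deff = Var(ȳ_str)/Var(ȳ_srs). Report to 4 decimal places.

2.7866

Var(ȳ_str) = Σ Wₕ²(1−fₕ)sₕ²/nₕ with Wₕ = Nₕ/30871:
  Tier 3: (13356/30871)²·(1−2674/13356)·1920000/2674 = 107.48984
  Tier 4: (6286/30871)²·(1−150/6286)·30930000/150 = 8345.3968
  Tier 2: (11229/30871)²·(1−1861/11229)·5580000/1861 = 330.95915
  → Var(ȳ_str) = 8783.8458.
Var(ȳ_srs) = (1 − 4685/30871)·17410000/4685 = 3152.1556.
deff = 8783.8458 / 3152.1556 = 2.7866.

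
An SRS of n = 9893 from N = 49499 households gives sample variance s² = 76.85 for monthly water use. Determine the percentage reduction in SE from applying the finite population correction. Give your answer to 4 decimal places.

f = n/N = 9893/49499 = 0.19986262.
SE_no-fpc = √(s²/n) = 0.088136933; SE_fpc = √((1−f)s²/n) = 0.078838837.
Ratio = √(1−f) = 0.89450398. Reduction = 100·(1 − 0.89450398) = 10.5496%.

10.5496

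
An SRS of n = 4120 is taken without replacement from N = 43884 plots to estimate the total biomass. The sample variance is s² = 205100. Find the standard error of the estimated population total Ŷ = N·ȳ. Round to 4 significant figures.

294700

Var(Ŷ) = N²·Var(ȳ) = N²·(1 − n/N)·s²/n.
f = 4120/43884 = 0.09388388; Var(ȳ) = 0.90611612·205100/4120 = 45.107868.
Var(Ŷ) = 43884² · 45.107868 = 8.6868978 × 10^10.
SE(Ŷ) = √(8.6868978 × 10^10) = 294700.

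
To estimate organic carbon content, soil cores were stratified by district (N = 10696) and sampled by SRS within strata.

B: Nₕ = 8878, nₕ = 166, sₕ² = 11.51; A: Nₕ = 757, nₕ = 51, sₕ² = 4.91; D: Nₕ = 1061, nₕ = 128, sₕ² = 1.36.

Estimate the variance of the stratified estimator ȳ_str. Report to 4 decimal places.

Var(ȳ_str) = Σₕ Wₕ²(1 − fₕ)sₕ²/nₕ with Wₕ = Nₕ/N, N = 10696.
B: Wₕ = 0.83002992; term = 0.83002992²·(1 − 0.01869790)·11.51/166 = 0.046876746.
A: Wₕ = 0.07077412; term = 0.07077412²·(1 − 0.06737120)·4.91/51 = 4.4974786 × 10^-4.
D: Wₕ = 0.09919596; term = 0.09919596²·(1 − 0.12064090)·1.36/128 = 9.1935486 × 10^-5.
Sum = 0.047418429.

0.0474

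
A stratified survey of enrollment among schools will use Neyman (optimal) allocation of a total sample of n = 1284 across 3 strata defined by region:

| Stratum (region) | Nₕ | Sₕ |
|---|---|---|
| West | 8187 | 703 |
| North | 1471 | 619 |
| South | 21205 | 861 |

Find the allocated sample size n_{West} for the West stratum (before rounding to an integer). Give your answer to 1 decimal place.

296.5

Neyman allocation: nₕ = n·NₕSₕ / Σⱼ NⱼSⱼ.
Σ NⱼSⱼ = 8187·703 + 1471·619 + 21205·861 = 2.4923515 × 10^7.
n_{West} = 1284·8187·703 / (2.4923515 × 10^7) = 296.5.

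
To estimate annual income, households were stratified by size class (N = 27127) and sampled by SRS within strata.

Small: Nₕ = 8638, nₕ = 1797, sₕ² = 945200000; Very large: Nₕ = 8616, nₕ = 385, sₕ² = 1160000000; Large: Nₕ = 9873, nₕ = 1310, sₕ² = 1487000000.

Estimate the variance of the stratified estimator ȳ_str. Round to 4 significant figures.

463000

Var(ȳ_str) = Σₕ Wₕ²(1 − fₕ)sₕ²/nₕ with Wₕ = Nₕ/N, N = 27127.
Small: Wₕ = 0.31842813; term = 0.31842813²·(1 − 0.20803427)·945200000/1797 = 42238.15.
Very large: Wₕ = 0.31761713; term = 0.31761713²·(1 − 0.04468431)·1160000000/385 = 290370.18.
Large: Wₕ = 0.36395473; term = 0.36395473²·(1 − 0.13268510)·1487000000/1310 = 130410.1.
Sum = 463018.43.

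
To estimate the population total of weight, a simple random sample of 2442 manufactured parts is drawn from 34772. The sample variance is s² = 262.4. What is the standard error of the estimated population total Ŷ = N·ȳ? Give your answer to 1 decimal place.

Var(Ŷ) = N²·Var(ȳ) = N²·(1 − n/N)·s²/n.
f = 2442/34772 = 0.07022892; Var(ȳ) = 0.92977108·262.4/2442 = 0.099906606.
Var(Ŷ) = 34772² · 0.099906606 = 1.2079628 × 10^8.
SE(Ŷ) = √(1.2079628 × 10^8) = 10990.7.

10990.7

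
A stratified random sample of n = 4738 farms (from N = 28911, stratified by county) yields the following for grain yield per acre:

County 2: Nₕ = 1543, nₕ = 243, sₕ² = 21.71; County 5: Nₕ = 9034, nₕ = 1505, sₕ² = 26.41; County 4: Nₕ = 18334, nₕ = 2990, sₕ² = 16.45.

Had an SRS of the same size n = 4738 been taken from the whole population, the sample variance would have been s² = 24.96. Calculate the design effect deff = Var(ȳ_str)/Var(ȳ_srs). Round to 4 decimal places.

0.7933

Var(ȳ_str) = Σ Wₕ²(1−fₕ)sₕ²/nₕ with Wₕ = Nₕ/28911:
  County 2: (1543/28911)²·(1−243/1543)·21.71/243 = 2.1440584 × 10^-4
  County 5: (9034/28911)²·(1−1505/9034)·26.41/1505 = 0.0014279831
  County 4: (18334/28911)²·(1−2990/18334)·16.45/2990 = 0.001851673
  → Var(ȳ_str) = 0.0034940619.
Var(ȳ_srs) = (1 − 4738/28911)·24.96/4738 = 0.0044047064.
deff = 0.0034940619 / 0.0044047064 = 0.7933.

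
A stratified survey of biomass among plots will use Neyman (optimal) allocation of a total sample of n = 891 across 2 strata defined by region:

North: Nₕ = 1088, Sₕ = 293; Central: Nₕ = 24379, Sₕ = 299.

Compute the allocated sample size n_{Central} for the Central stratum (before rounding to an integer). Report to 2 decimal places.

Neyman allocation: nₕ = n·NₕSₕ / Σⱼ NⱼSⱼ.
Σ NⱼSⱼ = 1088·293 + 24379·299 = 7.608105 × 10^6.
n_{Central} = 891·24379·299 / (7.608105 × 10^6) = 853.67.

853.67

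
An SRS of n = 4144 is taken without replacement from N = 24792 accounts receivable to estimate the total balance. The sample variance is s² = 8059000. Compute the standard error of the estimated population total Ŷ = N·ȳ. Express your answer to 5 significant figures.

Var(Ŷ) = N²·Var(ȳ) = N²·(1 − n/N)·s²/n.
f = 4144/24792 = 0.16715069; Var(ȳ) = 0.83284931·8059000/4144 = 1619.6748.
Var(Ŷ) = 24792² · 1619.6748 = 9.9552221 × 10^11.
SE(Ŷ) = √(9.9552221 × 10^11) = 997760.

997760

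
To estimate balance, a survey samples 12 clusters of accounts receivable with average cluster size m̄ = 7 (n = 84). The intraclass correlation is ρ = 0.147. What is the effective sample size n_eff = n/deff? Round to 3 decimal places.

deff = 1 + (7 − 1)·0.147 = 1 + 0.882 = 1.882.
n_eff = 84 / 1.882 = 44.633.

44.633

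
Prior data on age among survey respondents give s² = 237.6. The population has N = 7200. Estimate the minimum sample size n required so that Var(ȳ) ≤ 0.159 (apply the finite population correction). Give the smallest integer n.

1238

Without fpc, n₀ = s²/D = 237.6/0.159 = 1494.3396.
With fpc, (1 − n/N)·s²/n ≤ D requires n ≥ n₀/(1 + n₀/N) = 1494.3396/(1 + 1494.3396/7200) = 1237.5000.
Rounding up, n = 1238.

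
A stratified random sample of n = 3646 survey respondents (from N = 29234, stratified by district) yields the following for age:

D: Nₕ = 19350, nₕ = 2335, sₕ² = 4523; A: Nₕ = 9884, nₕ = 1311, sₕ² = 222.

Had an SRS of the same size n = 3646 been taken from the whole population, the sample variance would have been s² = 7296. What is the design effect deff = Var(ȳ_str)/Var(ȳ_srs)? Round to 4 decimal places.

Var(ȳ_str) = Σ Wₕ²(1−fₕ)sₕ²/nₕ with Wₕ = Nₕ/29234:
  D: (19350/29234)²·(1−2335/19350)·4523/2335 = 0.7462359
  A: (9884/29234)²·(1−1311/9884)·222/1311 = 0.016789562
  → Var(ȳ_str) = 0.76302546.
Var(ȳ_srs) = (1 − 3646/29234)·7296/3646 = 1.7515247.
deff = 0.76302546 / 1.7515247 = 0.4356.

0.4356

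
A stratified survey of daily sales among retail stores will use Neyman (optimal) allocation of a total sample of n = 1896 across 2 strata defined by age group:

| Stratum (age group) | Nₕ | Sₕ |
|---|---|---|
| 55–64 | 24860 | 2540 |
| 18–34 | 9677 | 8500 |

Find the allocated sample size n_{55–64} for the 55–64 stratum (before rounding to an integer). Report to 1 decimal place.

823.4

Neyman allocation: nₕ = n·NₕSₕ / Σⱼ NⱼSⱼ.
Σ NⱼSⱼ = 24860·2540 + 9677·8500 = 1.453989 × 10^8.
n_{55–64} = 1896·24860·2540 / (1.453989 × 10^8) = 823.4.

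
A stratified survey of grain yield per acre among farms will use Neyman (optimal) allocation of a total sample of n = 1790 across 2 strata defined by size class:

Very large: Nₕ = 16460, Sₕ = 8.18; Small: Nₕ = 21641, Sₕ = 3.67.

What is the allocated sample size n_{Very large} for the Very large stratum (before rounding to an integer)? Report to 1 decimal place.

Neyman allocation: nₕ = n·NₕSₕ / Σⱼ NⱼSⱼ.
Σ NⱼSⱼ = 16460·8.18 + 21641·3.67 = 214065.27.
n_{Very large} = 1790·16460·8.18 / 214065.27 = 1125.9.

1125.9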